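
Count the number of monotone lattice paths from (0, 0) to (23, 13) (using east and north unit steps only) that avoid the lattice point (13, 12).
Number of paths = 2253586300

Total paths from (0, 0) to (23, 13): C(36, 23) = 2310789600. Paths through (13, 12): (paths (0, 0) → (13, 12)) × (paths (13, 12) → (23, 13)) = C(25, 13) · C(11, 10) = 5200300 · 11 = 57203300. Avoidance count = 2310789600 − 57203300 = 2253586300.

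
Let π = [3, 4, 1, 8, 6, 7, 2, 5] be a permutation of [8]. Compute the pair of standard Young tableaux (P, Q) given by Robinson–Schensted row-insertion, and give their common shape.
P = [1, 2, 5, 7] / [3, 4, 6] / [8];  Q = [1, 2, 4, 6] / [3, 5, 8] / [7];  common shape = (4, 3, 1)

Row-insert the values π_1, π_2, … into P one at a time, bumping the leftmost entry strictly greater than the inserted value down to the next row. The recording tableau Q records, in position (i, j), the step at which that cell was added to P.
  Insert 3 (step 1): P = [3];  Q = [1]
  Insert 4 (step 2): P = [3, 4];  Q = [1, 2]
  Insert 1 (step 3): P = [1, 4] / [3];  Q = [1, 2] / [3]
  Insert 8 (step 4): P = [1, 4, 8] / [3];  Q = [1, 2, 4] / [3]
  Insert 6 (step 5): P = [1, 4, 6] / [3, 8];  Q = [1, 2, 4] / [3, 5]
  Insert 7 (step 6): P = [1, 4, 6, 7] / [3, 8];  Q = [1, 2, 4, 6] / [3, 5]
  Insert 2 (step 7): P = [1, 2, 6, 7] / [3, 4] / [8];  Q = [1, 2, 4, 6] / [3, 5] / [7]
  Insert 5 (step 8): P = [1, 2, 5, 7] / [3, 4, 6] / [8];  Q = [1, 2, 4, 6] / [3, 5, 8] / [7]
Final shape: (4, 3, 1).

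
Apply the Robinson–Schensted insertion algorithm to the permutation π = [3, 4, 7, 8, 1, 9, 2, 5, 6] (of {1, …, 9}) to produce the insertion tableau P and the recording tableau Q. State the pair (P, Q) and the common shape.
P = [1, 2, 5, 6, 9] / [3, 4, 7, 8];  Q = [1, 2, 3, 4, 6] / [5, 7, 8, 9];  common shape = (5, 4)

Row-insert the values π_1, π_2, … into P one at a time, bumping the leftmost entry strictly greater than the inserted value down to the next row. The recording tableau Q records, in position (i, j), the step at which that cell was added to P.
  Insert 3 (step 1): P = [3];  Q = [1]
  Insert 4 (step 2): P = [3, 4];  Q = [1, 2]
  Insert 7 (step 3): P = [3, 4, 7];  Q = [1, 2, 3]
  Insert 8 (step 4): P = [3, 4, 7, 8];  Q = [1, 2, 3, 4]
  Insert 1 (step 5): P = [1, 4, 7, 8] / [3];  Q = [1, 2, 3, 4] / [5]
  Insert 9 (step 6): P = [1, 4, 7, 8, 9] / [3];  Q = [1, 2, 3, 4, 6] / [5]
  Insert 2 (step 7): P = [1, 2, 7, 8, 9] / [3, 4];  Q = [1, 2, 3, 4, 6] / [5, 7]
  Insert 5 (step 8): P = [1, 2, 5, 8, 9] / [3, 4, 7];  Q = [1, 2, 3, 4, 6] / [5, 7, 8]
  Insert 6 (step 9): P = [1, 2, 5, 6, 9] / [3, 4, 7, 8];  Q = [1, 2, 3, 4, 6] / [5, 7, 8, 9]
Final shape: (5, 4).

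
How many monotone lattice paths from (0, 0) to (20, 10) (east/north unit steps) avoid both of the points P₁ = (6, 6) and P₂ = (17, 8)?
Number of paths = 17122545

Inclusion–exclusion. Total paths: C(30, 20) = 30045015. Through P₁: C(12, 6)·C(18, 14) = 2827440. Through P₂: C(25, 17)·C(5, 3) = 10815750. Since P₁ is strictly southwest of P₂, a monotone path through both must visit P₁ then P₂; paths through both = C(12, 6)·C(13, 11)·C(5, 3) = 720720. Avoid both = 30045015 − 2827440 − 10815750 + 720720 = 17122545.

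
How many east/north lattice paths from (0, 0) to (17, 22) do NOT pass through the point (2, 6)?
Number of paths = 42605992350

Total paths from (0, 0) to (17, 22): C(39, 17) = 51021117810. Paths through (2, 6): (paths (0, 0) → (2, 6)) × (paths (2, 6) → (17, 22)) = C(8, 2) · C(31, 15) = 28 · 300540195 = 8415125460. Avoidance count = 51021117810 − 8415125460 = 42605992350.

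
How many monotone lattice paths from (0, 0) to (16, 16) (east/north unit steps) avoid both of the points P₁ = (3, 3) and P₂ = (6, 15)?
Number of paths = 392571586

Inclusion–exclusion. Total paths: C(32, 16) = 601080390. Through P₁: C(6, 3)·C(26, 13) = 208012000. Through P₂: C(21, 6)·C(11, 10) = 596904. Since P₁ is strictly southwest of P₂, a monotone path through both must visit P₁ then P₂; paths through both = C(6, 3)·C(15, 3)·C(11, 10) = 100100. Avoid both = 601080390 − 208012000 − 596904 + 100100 = 392571586.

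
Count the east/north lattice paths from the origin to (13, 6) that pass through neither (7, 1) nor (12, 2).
Number of paths = 23221

Inclusion–exclusion. Total paths: C(19, 13) = 27132. Through P₁: C(8, 7)·C(11, 6) = 3696. Through P₂: C(14, 12)·C(5, 1) = 455. Since P₁ is strictly southwest of P₂, a monotone path through both must visit P₁ then P₂; paths through both = C(8, 7)·C(6, 5)·C(5, 1) = 240. Avoid both = 27132 − 3696 − 455 + 240 = 23221.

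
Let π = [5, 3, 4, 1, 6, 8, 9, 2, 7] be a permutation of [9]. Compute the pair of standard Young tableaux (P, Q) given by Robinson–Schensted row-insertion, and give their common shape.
P = [1, 2, 6, 7, 9] / [3, 4, 8] / [5];  Q = [1, 3, 5, 6, 7] / [2, 8, 9] / [4];  common shape = (5, 3, 1)

Row-insert the values π_1, π_2, … into P one at a time, bumping the leftmost entry strictly greater than the inserted value down to the next row. The recording tableau Q records, in position (i, j), the step at which that cell was added to P.
  Insert 5 (step 1): P = [5];  Q = [1]
  Insert 3 (step 2): P = [3] / [5];  Q = [1] / [2]
  Insert 4 (step 3): P = [3, 4] / [5];  Q = [1, 3] / [2]
  Insert 1 (step 4): P = [1, 4] / [3] / [5];  Q = [1, 3] / [2] / [4]
  Insert 6 (step 5): P = [1, 4, 6] / [3] / [5];  Q = [1, 3, 5] / [2] / [4]
  Insert 8 (step 6): P = [1, 4, 6, 8] / [3] / [5];  Q = [1, 3, 5, 6] / [2] / [4]
  Insert 9 (step 7): P = [1, 4, 6, 8, 9] / [3] / [5];  Q = [1, 3, 5, 6, 7] / [2] / [4]
  Insert 2 (step 8): P = [1, 2, 6, 8, 9] / [3, 4] / [5];  Q = [1, 3, 5, 6, 7] / [2, 8] / [4]
  Insert 7 (step 9): P = [1, 2, 6, 7, 9] / [3, 4, 8] / [5];  Q = [1, 3, 5, 6, 7] / [2, 8, 9] / [4]
Final shape: (5, 3, 1).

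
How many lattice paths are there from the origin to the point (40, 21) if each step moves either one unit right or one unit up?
Number of paths = 12176310231149295

A monotone lattice path from (0, 0) to (40, 21) consists of 40 east steps and 21 north steps in some order, so it is determined by which 40 of the 61 steps are east. The count is C(61, 40) = 12176310231149295.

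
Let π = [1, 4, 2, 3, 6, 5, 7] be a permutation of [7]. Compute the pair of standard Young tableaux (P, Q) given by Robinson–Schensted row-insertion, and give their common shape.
P = [1, 2, 3, 5, 7] / [4, 6];  Q = [1, 2, 4, 5, 7] / [3, 6];  common shape = (5, 2)

Row-insert the values π_1, π_2, … into P one at a time, bumping the leftmost entry strictly greater than the inserted value down to the next row. The recording tableau Q records, in position (i, j), the step at which that cell was added to P.
  Insert 1 (step 1): P = [1];  Q = [1]
  Insert 4 (step 2): P = [1, 4];  Q = [1, 2]
  Insert 2 (step 3): P = [1, 2] / [4];  Q = [1, 2] / [3]
  Insert 3 (step 4): P = [1, 2, 3] / [4];  Q = [1, 2, 4] / [3]
  Insert 6 (step 5): P = [1, 2, 3, 6] / [4];  Q = [1, 2, 4, 5] / [3]
  Insert 5 (step 6): P = [1, 2, 3, 5] / [4, 6];  Q = [1, 2, 4, 5] / [3, 6]
  Insert 7 (step 7): P = [1, 2, 3, 5, 7] / [4, 6];  Q = [1, 2, 4, 5, 7] / [3, 6]
Final shape: (5, 2).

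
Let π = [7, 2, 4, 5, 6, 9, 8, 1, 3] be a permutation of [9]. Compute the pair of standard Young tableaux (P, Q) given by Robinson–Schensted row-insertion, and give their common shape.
P = [1, 3, 5, 6, 8] / [2, 4] / [7, 9];  Q = [1, 3, 4, 5, 6] / [2, 7] / [8, 9];  common shape = (5, 2, 2)

Row-insert the values π_1, π_2, … into P one at a time, bumping the leftmost entry strictly greater than the inserted value down to the next row. The recording tableau Q records, in position (i, j), the step at which that cell was added to P.
  Insert 7 (step 1): P = [7];  Q = [1]
  Insert 2 (step 2): P = [2] / [7];  Q = [1] / [2]
  Insert 4 (step 3): P = [2, 4] / [7];  Q = [1, 3] / [2]
  Insert 5 (step 4): P = [2, 4, 5] / [7];  Q = [1, 3, 4] / [2]
  Insert 6 (step 5): P = [2, 4, 5, 6] / [7];  Q = [1, 3, 4, 5] / [2]
  Insert 9 (step 6): P = [2, 4, 5, 6, 9] / [7];  Q = [1, 3, 4, 5, 6] / [2]
  Insert 8 (step 7): P = [2, 4, 5, 6, 8] / [7, 9];  Q = [1, 3, 4, 5, 6] / [2, 7]
  Insert 1 (step 8): P = [1, 4, 5, 6, 8] / [2, 9] / [7];  Q = [1, 3, 4, 5, 6] / [2, 7] / [8]
  Insert 3 (step 9): P = [1, 3, 5, 6, 8] / [2, 4] / [7, 9];  Q = [1, 3, 4, 5, 6] / [2, 7] / [8, 9]
Final shape: (5, 2, 2).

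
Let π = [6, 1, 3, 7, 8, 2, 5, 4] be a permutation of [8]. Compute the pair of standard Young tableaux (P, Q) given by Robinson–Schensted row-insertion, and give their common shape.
P = [1, 2, 4, 8] / [3, 5] / [6, 7];  Q = [1, 3, 4, 5] / [2, 7] / [6, 8];  common shape = (4, 2, 2)

Row-insert the values π_1, π_2, … into P one at a time, bumping the leftmost entry strictly greater than the inserted value down to the next row. The recording tableau Q records, in position (i, j), the step at which that cell was added to P.
  Insert 6 (step 1): P = [6];  Q = [1]
  Insert 1 (step 2): P = [1] / [6];  Q = [1] / [2]
  Insert 3 (step 3): P = [1, 3] / [6];  Q = [1, 3] / [2]
  Insert 7 (step 4): P = [1, 3, 7] / [6];  Q = [1, 3, 4] / [2]
  Insert 8 (step 5): P = [1, 3, 7, 8] / [6];  Q = [1, 3, 4, 5] / [2]
  Insert 2 (step 6): P = [1, 2, 7, 8] / [3] / [6];  Q = [1, 3, 4, 5] / [2] / [6]
  Insert 5 (step 7): P = [1, 2, 5, 8] / [3, 7] / [6];  Q = [1, 3, 4, 5] / [2, 7] / [6]
  Insert 4 (step 8): P = [1, 2, 4, 8] / [3, 5] / [6, 7];  Q = [1, 3, 4, 5] / [2, 7] / [6, 8]
Final shape: (4, 2, 2).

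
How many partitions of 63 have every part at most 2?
p(63, parts ≤ 2) = 32

Use the recurrence p(n, m) = p(n, m−1) + p(n−m, m): either the largest part is < m (count p(n, m−1)) or the largest part is exactly m (remove one copy of m, count p(n−m, m)). With p(0, ·) = 1 this gives p(63, parts ≤ 2) = 32. (By conjugating Young diagrams, this also counts partitions of 63 into at most 2 parts.)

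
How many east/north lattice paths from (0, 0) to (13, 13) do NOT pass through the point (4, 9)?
Number of paths = 9889375

Total paths from (0, 0) to (13, 13): C(26, 13) = 10400600. Paths through (4, 9): (paths (0, 0) → (4, 9)) × (paths (4, 9) → (13, 13)) = C(13, 4) · C(13, 9) = 715 · 715 = 511225. Avoidance count = 10400600 − 511225 = 9889375.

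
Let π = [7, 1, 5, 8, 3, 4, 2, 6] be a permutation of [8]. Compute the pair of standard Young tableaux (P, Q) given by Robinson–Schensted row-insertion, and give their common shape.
P = [1, 2, 4, 6] / [3, 8] / [5] / [7];  Q = [1, 3, 4, 8] / [2, 6] / [5] / [7];  common shape = (4, 2, 1, 1)

Row-insert the values π_1, π_2, … into P one at a time, bumping the leftmost entry strictly greater than the inserted value down to the next row. The recording tableau Q records, in position (i, j), the step at which that cell was added to P.
  Insert 7 (step 1): P = [7];  Q = [1]
  Insert 1 (step 2): P = [1] / [7];  Q = [1] / [2]
  Insert 5 (step 3): P = [1, 5] / [7];  Q = [1, 3] / [2]
  Insert 8 (step 4): P = [1, 5, 8] / [7];  Q = [1, 3, 4] / [2]
  Insert 3 (step 5): P = [1, 3, 8] / [5] / [7];  Q = [1, 3, 4] / [2] / [5]
  Insert 4 (step 6): P = [1, 3, 4] / [5, 8] / [7];  Q = [1, 3, 4] / [2, 6] / [5]
  Insert 2 (step 7): P = [1, 2, 4] / [3, 8] / [5] / [7];  Q = [1, 3, 4] / [2, 6] / [5] / [7]
  Insert 6 (step 8): P = [1, 2, 4, 6] / [3, 8] / [5] / [7];  Q = [1, 3, 4, 8] / [2, 6] / [5] / [7]
Final shape: (4, 2, 1, 1).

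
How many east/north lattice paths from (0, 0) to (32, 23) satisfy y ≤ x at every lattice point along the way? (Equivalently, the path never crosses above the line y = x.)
Number of paths = 565588532895750

By the reflection principle (André's argument), the number of monotone paths to (32, 23) with n ≤ m that never go above y = x is C(55, 32) − C(55, 33) = 1866442158555975 − 1300853625660225 = 565588532895750.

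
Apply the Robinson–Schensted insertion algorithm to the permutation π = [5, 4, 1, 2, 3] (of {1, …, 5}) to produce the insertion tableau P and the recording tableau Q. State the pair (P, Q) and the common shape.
P = [1, 2, 3] / [4] / [5];  Q = [1, 4, 5] / [2] / [3];  common shape = (3, 1, 1)

Row-insert the values π_1, π_2, … into P one at a time, bumping the leftmost entry strictly greater than the inserted value down to the next row. The recording tableau Q records, in position (i, j), the step at which that cell was added to P.
  Insert 5 (step 1): P = [5];  Q = [1]
  Insert 4 (step 2): P = [4] / [5];  Q = [1] / [2]
  Insert 1 (step 3): P = [1] / [4] / [5];  Q = [1] / [2] / [3]
  Insert 2 (step 4): P = [1, 2] / [4] / [5];  Q = [1, 4] / [2] / [3]
  Insert 3 (step 5): P = [1, 2, 3] / [4] / [5];  Q = [1, 4, 5] / [2] / [3]
Final shape: (3, 1, 1).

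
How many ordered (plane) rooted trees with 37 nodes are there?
C_36 = 11959798385860453492

These ordered rooted trees are counted by the Catalan number C_n = (1/(n + 1)) · C(2n, n). For n = 36: C_36 = (1/37) · C(72, 36) = 442512540276836779204/37 = 11959798385860453492.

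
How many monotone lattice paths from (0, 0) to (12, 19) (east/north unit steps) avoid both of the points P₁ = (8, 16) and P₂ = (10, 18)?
Number of paths = 89248188

Inclusion–exclusion. Total paths: C(31, 12) = 141120525. Through P₁: C(24, 8)·C(7, 4) = 25741485. Through P₂: C(28, 10)·C(3, 2) = 39369330. Since P₁ is strictly southwest of P₂, a monotone path through both must visit P₁ then P₂; paths through both = C(24, 8)·C(4, 2)·C(3, 2) = 13238478. Avoid both = 141120525 − 25741485 − 39369330 + 13238478 = 89248188.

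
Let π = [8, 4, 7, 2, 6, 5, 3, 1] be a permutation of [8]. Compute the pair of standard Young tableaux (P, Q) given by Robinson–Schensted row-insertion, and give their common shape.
P = [1, 3] / [2, 5] / [4] / [6] / [7] / [8];  Q = [1, 3] / [2, 5] / [4] / [6] / [7] / [8];  common shape = (2, 2, 1, 1, 1, 1)

Row-insert the values π_1, π_2, … into P one at a time, bumping the leftmost entry strictly greater than the inserted value down to the next row. The recording tableau Q records, in position (i, j), the step at which that cell was added to P.
  Insert 8 (step 1): P = [8];  Q = [1]
  Insert 4 (step 2): P = [4] / [8];  Q = [1] / [2]
  Insert 7 (step 3): P = [4, 7] / [8];  Q = [1, 3] / [2]
  Insert 2 (step 4): P = [2, 7] / [4] / [8];  Q = [1, 3] / [2] / [4]
  Insert 6 (step 5): P = [2, 6] / [4, 7] / [8];  Q = [1, 3] / [2, 5] / [4]
  Insert 5 (step 6): P = [2, 5] / [4, 6] / [7] / [8];  Q = [1, 3] / [2, 5] / [4] / [6]
  Insert 3 (step 7): P = [2, 3] / [4, 5] / [6] / [7] / [8];  Q = [1, 3] / [2, 5] / [4] / [6] / [7]
  Insert 1 (step 8): P = [1, 3] / [2, 5] / [4] / [6] / [7] / [8];  Q = [1, 3] / [2, 5] / [4] / [6] / [7] / [8]
Final shape: (2, 2, 1, 1, 1, 1).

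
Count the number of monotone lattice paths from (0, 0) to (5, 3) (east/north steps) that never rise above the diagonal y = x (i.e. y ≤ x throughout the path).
Number of paths = 28

By the reflection principle (André's argument), the number of monotone paths to (5, 3) with n ≤ m that never go above y = x is C(8, 5) − C(8, 6) = 56 − 28 = 28.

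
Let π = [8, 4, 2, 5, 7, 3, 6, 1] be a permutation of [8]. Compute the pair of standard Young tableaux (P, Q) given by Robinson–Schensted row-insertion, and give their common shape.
P = [1, 3, 6] / [2, 5, 7] / [4] / [8];  Q = [1, 4, 5] / [2, 6, 7] / [3] / [8];  common shape = (3, 3, 1, 1)

Row-insert the values π_1, π_2, … into P one at a time, bumping the leftmost entry strictly greater than the inserted value down to the next row. The recording tableau Q records, in position (i, j), the step at which that cell was added to P.
  Insert 8 (step 1): P = [8];  Q = [1]
  Insert 4 (step 2): P = [4] / [8];  Q = [1] / [2]
  Insert 2 (step 3): P = [2] / [4] / [8];  Q = [1] / [2] / [3]
  Insert 5 (step 4): P = [2, 5] / [4] / [8];  Q = [1, 4] / [2] / [3]
  Insert 7 (step 5): P = [2, 5, 7] / [4] / [8];  Q = [1, 4, 5] / [2] / [3]
  Insert 3 (step 6): P = [2, 3, 7] / [4, 5] / [8];  Q = [1, 4, 5] / [2, 6] / [3]
  Insert 6 (step 7): P = [2, 3, 6] / [4, 5, 7] / [8];  Q = [1, 4, 5] / [2, 6, 7] / [3]
  Insert 1 (step 8): P = [1, 3, 6] / [2, 5, 7] / [4] / [8];  Q = [1, 4, 5] / [2, 6, 7] / [3] / [8]
Final shape: (3, 3, 1, 1).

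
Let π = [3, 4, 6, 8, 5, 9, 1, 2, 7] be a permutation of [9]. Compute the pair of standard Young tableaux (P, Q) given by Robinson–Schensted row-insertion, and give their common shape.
P = [1, 2, 5, 7, 9] / [3, 4, 8] / [6];  Q = [1, 2, 3, 4, 6] / [5, 8, 9] / [7];  common shape = (5, 3, 1)

Row-insert the values π_1, π_2, … into P one at a time, bumping the leftmost entry strictly greater than the inserted value down to the next row. The recording tableau Q records, in position (i, j), the step at which that cell was added to P.
  Insert 3 (step 1): P = [3];  Q = [1]
  Insert 4 (step 2): P = [3, 4];  Q = [1, 2]
  Insert 6 (step 3): P = [3, 4, 6];  Q = [1, 2, 3]
  Insert 8 (step 4): P = [3, 4, 6, 8];  Q = [1, 2, 3, 4]
  Insert 5 (step 5): P = [3, 4, 5, 8] / [6];  Q = [1, 2, 3, 4] / [5]
  Insert 9 (step 6): P = [3, 4, 5, 8, 9] / [6];  Q = [1, 2, 3, 4, 6] / [5]
  Insert 1 (step 7): P = [1, 4, 5, 8, 9] / [3] / [6];  Q = [1, 2, 3, 4, 6] / [5] / [7]
  Insert 2 (step 8): P = [1, 2, 5, 8, 9] / [3, 4] / [6];  Q = [1, 2, 3, 4, 6] / [5, 8] / [7]
  Insert 7 (step 9): P = [1, 2, 5, 7, 9] / [3, 4, 8] / [6];  Q = [1, 2, 3, 4, 6] / [5, 8, 9] / [7]
Final shape: (5, 3, 1).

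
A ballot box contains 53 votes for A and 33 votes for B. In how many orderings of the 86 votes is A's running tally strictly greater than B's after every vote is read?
Strict-lead orderings = 151782934429273212815400

Total orderings of the 86 votes with 53 for A: C(86, 53) = 652666618045874815106220. By the Bertrand ballot formula (Cycle Lemma / reflection principle), the number of orderings in which A is strictly ahead of B throughout is (p − q)/(p + q) · C(p + q, p) = (53 − 33)/(53 + 33) · 652666618045874815106220 = 151782934429273212815400.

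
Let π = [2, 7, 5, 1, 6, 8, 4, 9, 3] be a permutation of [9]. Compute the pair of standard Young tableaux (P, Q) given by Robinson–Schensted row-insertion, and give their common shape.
P = [1, 3, 6, 8, 9] / [2, 4] / [5] / [7];  Q = [1, 2, 5, 6, 8] / [3, 7] / [4] / [9];  common shape = (5, 2, 1, 1)

Row-insert the values π_1, π_2, … into P one at a time, bumping the leftmost entry strictly greater than the inserted value down to the next row. The recording tableau Q records, in position (i, j), the step at which that cell was added to P.
  Insert 2 (step 1): P = [2];  Q = [1]
  Insert 7 (step 2): P = [2, 7];  Q = [1, 2]
  Insert 5 (step 3): P = [2, 5] / [7];  Q = [1, 2] / [3]
  Insert 1 (step 4): P = [1, 5] / [2] / [7];  Q = [1, 2] / [3] / [4]
  Insert 6 (step 5): P = [1, 5, 6] / [2] / [7];  Q = [1, 2, 5] / [3] / [4]
  Insert 8 (step 6): P = [1, 5, 6, 8] / [2] / [7];  Q = [1, 2, 5, 6] / [3] / [4]
  Insert 4 (step 7): P = [1, 4, 6, 8] / [2, 5] / [7];  Q = [1, 2, 5, 6] / [3, 7] / [4]
  Insert 9 (step 8): P = [1, 4, 6, 8, 9] / [2, 5] / [7];  Q = [1, 2, 5, 6, 8] / [3, 7] / [4]
  Insert 3 (step 9): P = [1, 3, 6, 8, 9] / [2, 4] / [5] / [7];  Q = [1, 2, 5, 6, 8] / [3, 7] / [4] / [9]
Final shape: (5, 2, 1, 1).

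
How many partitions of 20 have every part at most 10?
p(20, parts ≤ 10) = 530

Use the recurrence p(n, m) = p(n, m−1) + p(n−m, m): either the largest part is < m (count p(n, m−1)) or the largest part is exactly m (remove one copy of m, count p(n−m, m)). With p(0, ·) = 1 this gives p(20, parts ≤ 10) = 530. (By conjugating Young diagrams, this also counts partitions of 20 into at most 10 parts.)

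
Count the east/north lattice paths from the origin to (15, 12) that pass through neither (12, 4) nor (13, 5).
Number of paths = 16906152

Inclusion–exclusion. Total paths: C(27, 15) = 17383860. Through P₁: C(16, 12)·C(11, 3) = 300300. Through P₂: C(18, 13)·C(9, 2) = 308448. Since P₁ is strictly southwest of P₂, a monotone path through both must visit P₁ then P₂; paths through both = C(16, 12)·C(2, 1)·C(9, 2) = 131040. Avoid both = 17383860 − 300300 − 308448 + 131040 = 16906152.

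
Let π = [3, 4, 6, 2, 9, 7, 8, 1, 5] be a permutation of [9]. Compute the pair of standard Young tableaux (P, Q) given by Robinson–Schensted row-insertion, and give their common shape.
P = [1, 4, 5, 7, 8] / [2, 6] / [3, 9];  Q = [1, 2, 3, 5, 7] / [4, 6] / [8, 9];  common shape = (5, 2, 2)

Row-insert the values π_1, π_2, … into P one at a time, bumping the leftmost entry strictly greater than the inserted value down to the next row. The recording tableau Q records, in position (i, j), the step at which that cell was added to P.
  Insert 3 (step 1): P = [3];  Q = [1]
  Insert 4 (step 2): P = [3, 4];  Q = [1, 2]
  Insert 6 (step 3): P = [3, 4, 6];  Q = [1, 2, 3]
  Insert 2 (step 4): P = [2, 4, 6] / [3];  Q = [1, 2, 3] / [4]
  Insert 9 (step 5): P = [2, 4, 6, 9] / [3];  Q = [1, 2, 3, 5] / [4]
  Insert 7 (step 6): P = [2, 4, 6, 7] / [3, 9];  Q = [1, 2, 3, 5] / [4, 6]
  Insert 8 (step 7): P = [2, 4, 6, 7, 8] / [3, 9];  Q = [1, 2, 3, 5, 7] / [4, 6]
  Insert 1 (step 8): P = [1, 4, 6, 7, 8] / [2, 9] / [3];  Q = [1, 2, 3, 5, 7] / [4, 6] / [8]
  Insert 5 (step 9): P = [1, 4, 5, 7, 8] / [2, 6] / [3, 9];  Q = [1, 2, 3, 5, 7] / [4, 6] / [8, 9]
Final shape: (5, 2, 2).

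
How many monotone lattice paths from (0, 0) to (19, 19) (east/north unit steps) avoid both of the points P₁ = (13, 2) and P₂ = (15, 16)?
Number of paths = 24816198540

Inclusion–exclusion. Total paths: C(38, 19) = 35345263800. Through P₁: C(15, 13)·C(23, 6) = 10599435. Through P₂: C(31, 15)·C(7, 4) = 10518906825. Since P₁ is strictly southwest of P₂, a monotone path through both must visit P₁ then P₂; paths through both = C(15, 13)·C(16, 2)·C(7, 4) = 441000. Avoid both = 35345263800 − 10599435 − 10518906825 + 441000 = 24816198540.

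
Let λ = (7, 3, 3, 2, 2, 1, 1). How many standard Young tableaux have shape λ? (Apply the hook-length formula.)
# SYT of shape (7, 3, 3, 2, 2, 1, 1) = 31081644

Hook-length formula: f^λ = n! / Π hook(c), product over all cells c of the Young diagram. For λ = (7, 3, 3, 2, 2, 1, 1), n = 19 boxes. Hook lengths by row (left-to-right, top-to-bottom): [13, 10, 7, 4, 3, 2, 1]; [8, 5, 2]; [7, 4, 1]; [5, 2]; [4, 1]; [2]; [1]. Product of hooks = 3913728000. So f^λ = 19! / 3913728000 = 121645100408832000 / 3913728000 = 31081644.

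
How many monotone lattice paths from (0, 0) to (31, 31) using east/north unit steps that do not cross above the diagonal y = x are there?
C_31 = 14544636039226909

These NE paths below the diagonal are counted by the Catalan number C_n = (1/(n + 1)) · C(2n, n). For n = 31: C_31 = (1/32) · C(62, 31) = 465428353255261088/32 = 14544636039226909.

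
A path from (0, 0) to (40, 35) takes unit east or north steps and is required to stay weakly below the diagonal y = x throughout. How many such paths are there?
Number of paths = 430627143717609011460

By the reflection principle (André's argument), the number of monotone paths to (40, 35) with n ≤ m that never go above y = x is C(75, 40) − C(75, 41) = 2942618815403661578310 − 2511991671686052566850 = 430627143717609011460.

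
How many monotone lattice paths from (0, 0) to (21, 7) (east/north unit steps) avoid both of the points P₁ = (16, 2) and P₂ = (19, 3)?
Number of paths = 1131564

Inclusion–exclusion. Total paths: C(28, 21) = 1184040. Through P₁: C(18, 16)·C(10, 5) = 38556. Through P₂: C(22, 19)·C(6, 2) = 23100. Since P₁ is strictly southwest of P₂, a monotone path through both must visit P₁ then P₂; paths through both = C(18, 16)·C(4, 3)·C(6, 2) = 9180. Avoid both = 1184040 − 38556 − 23100 + 9180 = 1131564.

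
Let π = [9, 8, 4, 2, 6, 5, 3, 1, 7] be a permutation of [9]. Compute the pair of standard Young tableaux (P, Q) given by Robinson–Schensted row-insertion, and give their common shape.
P = [1, 3, 7] / [2, 5] / [4] / [6] / [8] / [9];  Q = [1, 5, 9] / [2, 6] / [3] / [4] / [7] / [8];  common shape = (3, 2, 1, 1, 1, 1)

Row-insert the values π_1, π_2, … into P one at a time, bumping the leftmost entry strictly greater than the inserted value down to the next row. The recording tableau Q records, in position (i, j), the step at which that cell was added to P.
  Insert 9 (step 1): P = [9];  Q = [1]
  Insert 8 (step 2): P = [8] / [9];  Q = [1] / [2]
  Insert 4 (step 3): P = [4] / [8] / [9];  Q = [1] / [2] / [3]
  Insert 2 (step 4): P = [2] / [4] / [8] / [9];  Q = [1] / [2] / [3] / [4]
  Insert 6 (step 5): P = [2, 6] / [4] / [8] / [9];  Q = [1, 5] / [2] / [3] / [4]
  Insert 5 (step 6): P = [2, 5] / [4, 6] / [8] / [9];  Q = [1, 5] / [2, 6] / [3] / [4]
  Insert 3 (step 7): P = [2, 3] / [4, 5] / [6] / [8] / [9];  Q = [1, 5] / [2, 6] / [3] / [4] / [7]
  Insert 1 (step 8): P = [1, 3] / [2, 5] / [4] / [6] / [8] / [9];  Q = [1, 5] / [2, 6] / [3] / [4] / [7] / [8]
  Insert 7 (step 9): P = [1, 3, 7] / [2, 5] / [4] / [6] / [8] / [9];  Q = [1, 5, 9] / [2, 6] / [3] / [4] / [7] / [8]
Final shape: (3, 2, 1, 1, 1, 1).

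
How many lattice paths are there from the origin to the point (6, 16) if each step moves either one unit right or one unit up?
Number of paths = 74613

A monotone lattice path from (0, 0) to (6, 16) consists of 6 east steps and 16 north steps in some order, so it is determined by which 6 of the 22 steps are east. The count is C(22, 6) = 74613.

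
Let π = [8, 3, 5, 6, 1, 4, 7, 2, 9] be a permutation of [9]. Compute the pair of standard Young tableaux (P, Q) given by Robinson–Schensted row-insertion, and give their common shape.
P = [1, 2, 6, 7, 9] / [3, 4] / [5] / [8];  Q = [1, 3, 4, 7, 9] / [2, 6] / [5] / [8];  common shape = (5, 2, 1, 1)

Row-insert the values π_1, π_2, … into P one at a time, bumping the leftmost entry strictly greater than the inserted value down to the next row. The recording tableau Q records, in position (i, j), the step at which that cell was added to P.
  Insert 8 (step 1): P = [8];  Q = [1]
  Insert 3 (step 2): P = [3] / [8];  Q = [1] / [2]
  Insert 5 (step 3): P = [3, 5] / [8];  Q = [1, 3] / [2]
  Insert 6 (step 4): P = [3, 5, 6] / [8];  Q = [1, 3, 4] / [2]
  Insert 1 (step 5): P = [1, 5, 6] / [3] / [8];  Q = [1, 3, 4] / [2] / [5]
  Insert 4 (step 6): P = [1, 4, 6] / [3, 5] / [8];  Q = [1, 3, 4] / [2, 6] / [5]
  Insert 7 (step 7): P = [1, 4, 6, 7] / [3, 5] / [8];  Q = [1, 3, 4, 7] / [2, 6] / [5]
  Insert 2 (step 8): P = [1, 2, 6, 7] / [3, 4] / [5] / [8];  Q = [1, 3, 4, 7] / [2, 6] / [5] / [8]
  Insert 9 (step 9): P = [1, 2, 6, 7, 9] / [3, 4] / [5] / [8];  Q = [1, 3, 4, 7, 9] / [2, 6] / [5] / [8]
Final shape: (5, 2, 1, 1).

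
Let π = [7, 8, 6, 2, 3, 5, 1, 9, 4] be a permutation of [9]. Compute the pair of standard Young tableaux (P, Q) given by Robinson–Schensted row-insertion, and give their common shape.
P = [1, 3, 4, 9] / [2, 5] / [6, 8] / [7];  Q = [1, 2, 6, 8] / [3, 5] / [4, 9] / [7];  common shape = (4, 2, 2, 1)

Row-insert the values π_1, π_2, … into P one at a time, bumping the leftmost entry strictly greater than the inserted value down to the next row. The recording tableau Q records, in position (i, j), the step at which that cell was added to P.
  Insert 7 (step 1): P = [7];  Q = [1]
  Insert 8 (step 2): P = [7, 8];  Q = [1, 2]
  Insert 6 (step 3): P = [6, 8] / [7];  Q = [1, 2] / [3]
  Insert 2 (step 4): P = [2, 8] / [6] / [7];  Q = [1, 2] / [3] / [4]
  Insert 3 (step 5): P = [2, 3] / [6, 8] / [7];  Q = [1, 2] / [3, 5] / [4]
  Insert 5 (step 6): P = [2, 3, 5] / [6, 8] / [7];  Q = [1, 2, 6] / [3, 5] / [4]
  Insert 1 (step 7): P = [1, 3, 5] / [2, 8] / [6] / [7];  Q = [1, 2, 6] / [3, 5] / [4] / [7]
  Insert 9 (step 8): P = [1, 3, 5, 9] / [2, 8] / [6] / [7];  Q = [1, 2, 6, 8] / [3, 5] / [4] / [7]
  Insert 4 (step 9): P = [1, 3, 4, 9] / [2, 5] / [6, 8] / [7];  Q = [1, 2, 6, 8] / [3, 5] / [4, 9] / [7]
Final shape: (4, 2, 2, 1).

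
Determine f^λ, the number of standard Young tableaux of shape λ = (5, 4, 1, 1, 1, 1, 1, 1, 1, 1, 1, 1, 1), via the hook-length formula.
# SYT of shape (5, 4, 1, 1, 1, 1, 1, 1, 1, 1, 1, 1, 1) = 663936

Hook-length formula: f^λ = n! / Π hook(c), product over all cells c of the Young diagram. For λ = (5, 4, 1, 1, 1, 1, 1, 1, 1, 1, 1, 1, 1), n = 20 boxes. Hook lengths by row (left-to-right, top-to-bottom): [17, 5, 4, 3, 1]; [15, 3, 2, 1]; [11]; [10]; [9]; [8]; [7]; [6]; [5]; [4]; [3]; [2]; [1]. Product of hooks = 3664362240000. So f^λ = 20! / 3664362240000 = 2432902008176640000 / 3664362240000 = 663936.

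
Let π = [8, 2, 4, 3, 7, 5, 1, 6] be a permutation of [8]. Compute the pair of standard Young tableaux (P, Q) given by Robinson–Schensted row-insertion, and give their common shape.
P = [1, 3, 5, 6] / [2, 7] / [4] / [8];  Q = [1, 3, 5, 8] / [2, 6] / [4] / [7];  common shape = (4, 2, 1, 1)

Row-insert the values π_1, π_2, … into P one at a time, bumping the leftmost entry strictly greater than the inserted value down to the next row. The recording tableau Q records, in position (i, j), the step at which that cell was added to P.
  Insert 8 (step 1): P = [8];  Q = [1]
  Insert 2 (step 2): P = [2] / [8];  Q = [1] / [2]
  Insert 4 (step 3): P = [2, 4] / [8];  Q = [1, 3] / [2]
  Insert 3 (step 4): P = [2, 3] / [4] / [8];  Q = [1, 3] / [2] / [4]
  Insert 7 (step 5): P = [2, 3, 7] / [4] / [8];  Q = [1, 3, 5] / [2] / [4]
  Insert 5 (step 6): P = [2, 3, 5] / [4, 7] / [8];  Q = [1, 3, 5] / [2, 6] / [4]
  Insert 1 (step 7): P = [1, 3, 5] / [2, 7] / [4] / [8];  Q = [1, 3, 5] / [2, 6] / [4] / [7]
  Insert 6 (step 8): P = [1, 3, 5, 6] / [2, 7] / [4] / [8];  Q = [1, 3, 5, 8] / [2, 6] / [4] / [7]
Final shape: (4, 2, 1, 1).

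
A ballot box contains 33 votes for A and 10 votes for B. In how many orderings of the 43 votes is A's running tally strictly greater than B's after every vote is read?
Strict-lead orderings = 1025551163

Total orderings of the 43 votes with 33 for A: C(43, 33) = 1917334783. By the Bertrand ballot formula (Cycle Lemma / reflection principle), the number of orderings in which A is strictly ahead of B throughout is (p − q)/(p + q) · C(p + q, p) = (33 − 10)/(33 + 10) · 1917334783 = 1025551163.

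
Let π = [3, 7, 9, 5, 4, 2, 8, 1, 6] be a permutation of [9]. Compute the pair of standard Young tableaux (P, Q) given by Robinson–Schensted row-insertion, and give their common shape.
P = [1, 4, 6] / [2, 8] / [3, 9] / [5] / [7];  Q = [1, 2, 3] / [4, 7] / [5, 9] / [6] / [8];  common shape = (3, 2, 2, 1, 1)

Row-insert the values π_1, π_2, … into P one at a time, bumping the leftmost entry strictly greater than the inserted value down to the next row. The recording tableau Q records, in position (i, j), the step at which that cell was added to P.
  Insert 3 (step 1): P = [3];  Q = [1]
  Insert 7 (step 2): P = [3, 7];  Q = [1, 2]
  Insert 9 (step 3): P = [3, 7, 9];  Q = [1, 2, 3]
  Insert 5 (step 4): P = [3, 5, 9] / [7];  Q = [1, 2, 3] / [4]
  Insert 4 (step 5): P = [3, 4, 9] / [5] / [7];  Q = [1, 2, 3] / [4] / [5]
  Insert 2 (step 6): P = [2, 4, 9] / [3] / [5] / [7];  Q = [1, 2, 3] / [4] / [5] / [6]
  Insert 8 (step 7): P = [2, 4, 8] / [3, 9] / [5] / [7];  Q = [1, 2, 3] / [4, 7] / [5] / [6]
  Insert 1 (step 8): P = [1, 4, 8] / [2, 9] / [3] / [5] / [7];  Q = [1, 2, 3] / [4, 7] / [5] / [6] / [8]
  Insert 6 (step 9): P = [1, 4, 6] / [2, 8] / [3, 9] / [5] / [7];  Q = [1, 2, 3] / [4, 7] / [5, 9] / [6] / [8]
Final shape: (3, 2, 2, 1, 1).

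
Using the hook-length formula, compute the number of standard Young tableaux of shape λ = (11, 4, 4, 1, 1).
# SYT of shape (11, 4, 4, 1, 1) = 42325920

Hook-length formula: f^λ = n! / Π hook(c), product over all cells c of the Young diagram. For λ = (11, 4, 4, 1, 1), n = 21 boxes. Hook lengths by row (left-to-right, top-to-bottom): [15, 12, 11, 10, 7, 6, 5, 4, 3, 2, 1]; [7, 4, 3, 2]; [6, 3, 2, 1]; [2]; [1]. Product of hooks = 1207084032000. So f^λ = 21! / 1207084032000 = 51090942171709440000 / 1207084032000 = 42325920.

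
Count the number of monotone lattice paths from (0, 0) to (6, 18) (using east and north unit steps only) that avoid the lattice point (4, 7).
Number of paths = 108856

Total paths from (0, 0) to (6, 18): C(24, 6) = 134596. Paths through (4, 7): (paths (0, 0) → (4, 7)) × (paths (4, 7) → (6, 18)) = C(11, 4) · C(13, 2) = 330 · 78 = 25740. Avoidance count = 134596 − 25740 = 108856.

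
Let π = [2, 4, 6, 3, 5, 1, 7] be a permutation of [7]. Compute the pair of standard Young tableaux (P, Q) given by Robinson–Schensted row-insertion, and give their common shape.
P = [1, 3, 5, 7] / [2, 6] / [4];  Q = [1, 2, 3, 7] / [4, 5] / [6];  common shape = (4, 2, 1)

Row-insert the values π_1, π_2, … into P one at a time, bumping the leftmost entry strictly greater than the inserted value down to the next row. The recording tableau Q records, in position (i, j), the step at which that cell was added to P.
  Insert 2 (step 1): P = [2];  Q = [1]
  Insert 4 (step 2): P = [2, 4];  Q = [1, 2]
  Insert 6 (step 3): P = [2, 4, 6];  Q = [1, 2, 3]
  Insert 3 (step 4): P = [2, 3, 6] / [4];  Q = [1, 2, 3] / [4]
  Insert 5 (step 5): P = [2, 3, 5] / [4, 6];  Q = [1, 2, 3] / [4, 5]
  Insert 1 (step 6): P = [1, 3, 5] / [2, 6] / [4];  Q = [1, 2, 3] / [4, 5] / [6]
  Insert 7 (step 7): P = [1, 3, 5, 7] / [2, 6] / [4];  Q = [1, 2, 3, 7] / [4, 5] / [6]
Final shape: (4, 2, 1).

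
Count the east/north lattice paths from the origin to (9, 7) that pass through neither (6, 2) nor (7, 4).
Number of paths = 7412

Inclusion–exclusion. Total paths: C(16, 9) = 11440. Through P₁: C(8, 6)·C(8, 3) = 1568. Through P₂: C(11, 7)·C(5, 2) = 3300. Since P₁ is strictly southwest of P₂, a monotone path through both must visit P₁ then P₂; paths through both = C(8, 6)·C(3, 1)·C(5, 2) = 840. Avoid both = 11440 − 1568 − 3300 + 840 = 7412.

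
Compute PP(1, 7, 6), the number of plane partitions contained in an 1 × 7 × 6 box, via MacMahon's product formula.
PP(1, 7, 6) = 1716

Evaluate the triple product over i = 1..1, j = 1..7, k = 1..6. The factors are (2/1) · (3/2) · (4/3) · (5/4) · (6/5) · (7/6) · (3/2) · (4/3) · … (42 factors total). The numerators and denominators telescope so the product is an integer; carrying out the multiplication exactly gives PP(1, 7, 6) = 1716.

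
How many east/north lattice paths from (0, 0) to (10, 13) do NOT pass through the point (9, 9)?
Number of paths = 900966

Total paths from (0, 0) to (10, 13): C(23, 10) = 1144066. Paths through (9, 9): (paths (0, 0) → (9, 9)) × (paths (9, 9) → (10, 13)) = C(18, 9) · C(5, 1) = 48620 · 5 = 243100. Avoidance count = 1144066 − 243100 = 900966.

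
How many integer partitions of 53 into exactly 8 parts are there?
p(53, 8 parts) = 17674

Partitions of n into exactly k parts are in bijection with partitions of n − k into at most k parts (subtract 1 from each part). So p(53, exactly 8) = p(45, parts ≤ 8). Computing via the recurrence p(m, j) = p(m, j−1) + p(m−j, j) gives 17674.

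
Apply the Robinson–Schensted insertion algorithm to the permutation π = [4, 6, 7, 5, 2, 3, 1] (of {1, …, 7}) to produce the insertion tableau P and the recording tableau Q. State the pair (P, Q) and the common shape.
P = [1, 3, 7] / [2, 5] / [4] / [6];  Q = [1, 2, 3] / [4, 6] / [5] / [7];  common shape = (3, 2, 1, 1)

Row-insert the values π_1, π_2, … into P one at a time, bumping the leftmost entry strictly greater than the inserted value down to the next row. The recording tableau Q records, in position (i, j), the step at which that cell was added to P.
  Insert 4 (step 1): P = [4];  Q = [1]
  Insert 6 (step 2): P = [4, 6];  Q = [1, 2]
  Insert 7 (step 3): P = [4, 6, 7];  Q = [1, 2, 3]
  Insert 5 (step 4): P = [4, 5, 7] / [6];  Q = [1, 2, 3] / [4]
  Insert 2 (step 5): P = [2, 5, 7] / [4] / [6];  Q = [1, 2, 3] / [4] / [5]
  Insert 3 (step 6): P = [2, 3, 7] / [4, 5] / [6];  Q = [1, 2, 3] / [4, 6] / [5]
  Insert 1 (step 7): P = [1, 3, 7] / [2, 5] / [4] / [6];  Q = [1, 2, 3] / [4, 6] / [5] / [7]
Final shape: (3, 2, 1, 1).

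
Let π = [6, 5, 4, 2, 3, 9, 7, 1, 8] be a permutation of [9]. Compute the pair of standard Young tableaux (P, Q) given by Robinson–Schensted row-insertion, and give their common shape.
P = [1, 3, 7, 8] / [2, 9] / [4] / [5] / [6];  Q = [1, 5, 6, 9] / [2, 7] / [3] / [4] / [8];  common shape = (4, 2, 1, 1, 1)

Row-insert the values π_1, π_2, … into P one at a time, bumping the leftmost entry strictly greater than the inserted value down to the next row. The recording tableau Q records, in position (i, j), the step at which that cell was added to P.
  Insert 6 (step 1): P = [6];  Q = [1]
  Insert 5 (step 2): P = [5] / [6];  Q = [1] / [2]
  Insert 4 (step 3): P = [4] / [5] / [6];  Q = [1] / [2] / [3]
  Insert 2 (step 4): P = [2] / [4] / [5] / [6];  Q = [1] / [2] / [3] / [4]
  Insert 3 (step 5): P = [2, 3] / [4] / [5] / [6];  Q = [1, 5] / [2] / [3] / [4]
  Insert 9 (step 6): P = [2, 3, 9] / [4] / [5] / [6];  Q = [1, 5, 6] / [2] / [3] / [4]
  Insert 7 (step 7): P = [2, 3, 7] / [4, 9] / [5] / [6];  Q = [1, 5, 6] / [2, 7] / [3] / [4]
  Insert 1 (step 8): P = [1, 3, 7] / [2, 9] / [4] / [5] / [6];  Q = [1, 5, 6] / [2, 7] / [3] / [4] / [8]
  Insert 8 (step 9): P = [1, 3, 7, 8] / [2, 9] / [4] / [5] / [6];  Q = [1, 5, 6, 9] / [2, 7] / [3] / [4] / [8]
Final shape: (4, 2, 1, 1, 1).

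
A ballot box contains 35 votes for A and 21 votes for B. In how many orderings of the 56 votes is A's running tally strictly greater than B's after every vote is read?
Strict-lead orderings = 336691526641470

Total orderings of the 56 votes with 35 for A: C(56, 35) = 1346766106565880. By the Bertrand ballot formula (Cycle Lemma / reflection principle), the number of orderings in which A is strictly ahead of B throughout is (p − q)/(p + q) · C(p + q, p) = (35 − 21)/(35 + 21) · 1346766106565880 = 336691526641470.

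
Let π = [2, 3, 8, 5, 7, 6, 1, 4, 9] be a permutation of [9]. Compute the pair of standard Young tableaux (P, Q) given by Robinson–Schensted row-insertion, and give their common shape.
P = [1, 3, 4, 6, 9] / [2, 5] / [7] / [8];  Q = [1, 2, 3, 5, 9] / [4, 8] / [6] / [7];  common shape = (5, 2, 1, 1)

Row-insert the values π_1, π_2, … into P one at a time, bumping the leftmost entry strictly greater than the inserted value down to the next row. The recording tableau Q records, in position (i, j), the step at which that cell was added to P.
  Insert 2 (step 1): P = [2];  Q = [1]
  Insert 3 (step 2): P = [2, 3];  Q = [1, 2]
  Insert 8 (step 3): P = [2, 3, 8];  Q = [1, 2, 3]
  Insert 5 (step 4): P = [2, 3, 5] / [8];  Q = [1, 2, 3] / [4]
  Insert 7 (step 5): P = [2, 3, 5, 7] / [8];  Q = [1, 2, 3, 5] / [4]
  Insert 6 (step 6): P = [2, 3, 5, 6] / [7] / [8];  Q = [1, 2, 3, 5] / [4] / [6]
  Insert 1 (step 7): P = [1, 3, 5, 6] / [2] / [7] / [8];  Q = [1, 2, 3, 5] / [4] / [6] / [7]
  Insert 4 (step 8): P = [1, 3, 4, 6] / [2, 5] / [7] / [8];  Q = [1, 2, 3, 5] / [4, 8] / [6] / [7]
  Insert 9 (step 9): P = [1, 3, 4, 6, 9] / [2, 5] / [7] / [8];  Q = [1, 2, 3, 5, 9] / [4, 8] / [6] / [7]
Final shape: (5, 2, 1, 1).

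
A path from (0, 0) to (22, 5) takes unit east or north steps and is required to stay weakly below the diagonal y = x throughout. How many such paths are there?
Number of paths = 63180

By the reflection principle (André's argument), the number of monotone paths to (22, 5) with n ≤ m that never go above y = x is C(27, 22) − C(27, 23) = 80730 − 17550 = 63180.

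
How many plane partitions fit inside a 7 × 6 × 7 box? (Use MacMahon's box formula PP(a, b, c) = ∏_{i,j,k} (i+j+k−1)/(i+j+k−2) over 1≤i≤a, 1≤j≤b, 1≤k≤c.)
PP(7, 6, 7) = 872299918503728

Evaluate the triple product over i = 1..7, j = 1..6, k = 1..7. The factors are (2/1) · (3/2) · (4/3) · (5/4) · (6/5) · (7/6) · (8/7) · (3/2) · … (294 factors total). The numerators and denominators telescope so the product is an integer; carrying out the multiplication exactly gives PP(7, 6, 7) = 872299918503728.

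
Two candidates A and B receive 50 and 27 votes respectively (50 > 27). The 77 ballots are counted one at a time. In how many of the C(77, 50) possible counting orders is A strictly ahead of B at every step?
Strict-lead orderings = 130946980630667045672

Total orderings of the 77 votes with 50 for A: C(77, 50) = 438387717763537500728. By the Bertrand ballot formula (Cycle Lemma / reflection principle), the number of orderings in which A is strictly ahead of B throughout is (p − q)/(p + q) · C(p + q, p) = (50 − 27)/(50 + 27) · 438387717763537500728 = 130946980630667045672.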